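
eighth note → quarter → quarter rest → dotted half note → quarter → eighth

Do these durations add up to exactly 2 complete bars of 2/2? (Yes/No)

One bar of 2/2 = 8 eighth notes, so 2 bars = 16.
Express everything in eighth notes: eighth note = 1; quarter = 2; quarter rest = 2; dotted half note = 6; quarter = 2; eighth = 1.
Altogether 1 + 2 + 2 + 6 + 2 + 1 = 14.
14 falls short of 16, so the answer is No.

No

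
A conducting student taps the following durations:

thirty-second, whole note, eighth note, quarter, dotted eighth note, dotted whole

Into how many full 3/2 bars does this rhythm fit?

2

One bar of 3/2 = 48 thirty-second notes.
Express everything in thirty-second notes: thirty-second = 1; whole note = 32; eighth note = 4; quarter = 8; dotted eighth note = 6; dotted whole = 48.
Sum: 1 + 32 + 4 + 8 + 6 + 48 = 99.
99 ÷ 48 = 2 complete bars with 3 left over.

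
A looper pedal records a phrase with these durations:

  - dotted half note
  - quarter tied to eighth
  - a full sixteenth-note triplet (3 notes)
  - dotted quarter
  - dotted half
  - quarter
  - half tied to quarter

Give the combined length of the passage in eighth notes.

In eighth notes: dotted half note = 6; quarter tied to eighth (quarter + eighth) = 3; a full sixteenth-note triplet (3 notes) (three triplet sixteenths span one eighth) = 1; dotted quarter = 3; dotted half = 6; quarter = 2; half tied to quarter (half + quarter) = 6.
Adding: 6 + 3 + 1 + 3 + 6 + 2 + 6 = 27 eighth notes.

27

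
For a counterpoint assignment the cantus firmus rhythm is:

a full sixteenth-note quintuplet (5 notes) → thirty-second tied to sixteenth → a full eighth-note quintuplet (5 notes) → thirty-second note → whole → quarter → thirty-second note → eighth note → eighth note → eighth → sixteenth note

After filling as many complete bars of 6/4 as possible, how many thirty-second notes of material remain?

One bar of 6/4 = 48 thirty-second notes.
Each duration in thirty-second notes: a full sixteenth-note quintuplet (5 notes) (five quintuplet sixteenths span one quarter) = 8; thirty-second tied to sixteenth (thirty-second + sixteenth) = 3; a full eighth-note quintuplet (5 notes) (five quintuplet eighths span one half) = 16; thirty-second note = 1; whole = 32; quarter = 8; thirty-second note = 1; eighth note = 4; eighth note = 4; eighth = 4; sixteenth note = 2.
Altogether 8 + 3 + 16 + 1 + 32 + 8 + 1 + 4 + 4 + 4 + 2 = 83.
83 ÷ 48 = 1 complete bar with 35 thirty-second notes remaining.

35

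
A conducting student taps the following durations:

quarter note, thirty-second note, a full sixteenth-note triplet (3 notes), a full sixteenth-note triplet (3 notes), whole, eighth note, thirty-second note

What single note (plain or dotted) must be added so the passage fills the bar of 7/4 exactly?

sixteenth note

The bar of 7/4 = 56 thirty-second notes.
Express everything in thirty-second notes: quarter note = 8; thirty-second note = 1; a full sixteenth-note triplet (3 notes) (three triplet sixteenths span one eighth) = 4; a full sixteenth-note triplet (3 notes) (three triplet sixteenths span one eighth) = 4; whole = 32; eighth note = 4; thirty-second note = 1.
Total: 8 + 1 + 4 + 4 + 32 + 4 + 1 = 54.
Remaining: 56 − 54 = 2 thirty-second notes, which is a sixteenth note.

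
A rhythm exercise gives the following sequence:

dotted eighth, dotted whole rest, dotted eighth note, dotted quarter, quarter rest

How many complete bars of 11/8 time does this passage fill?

1

One bar of 11/8 = 22 sixteenth notes.
Express everything in sixteenth notes: dotted eighth = 3; dotted whole rest = 24; dotted eighth note = 3; dotted quarter = 6; quarter rest = 4.
Sum: 3 + 24 + 3 + 6 + 4 = 40.
40 ÷ 22 = 1 complete bar with 18 left over.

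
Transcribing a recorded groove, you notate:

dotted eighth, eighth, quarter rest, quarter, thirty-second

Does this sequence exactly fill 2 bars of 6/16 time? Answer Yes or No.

One bar of 6/16 = 12 thirty-second notes, so 2 bars = 24.
Working in thirty-second notes: dotted eighth = 6; eighth = 4; quarter rest = 8; quarter = 8; thirty-second = 1.
Adding: 6 + 4 + 8 + 8 + 1 = 27.
27 exceeds 24, so the answer is No.

No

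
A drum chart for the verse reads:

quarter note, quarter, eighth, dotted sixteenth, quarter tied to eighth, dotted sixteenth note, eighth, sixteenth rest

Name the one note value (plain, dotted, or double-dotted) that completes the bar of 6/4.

The bar of 6/4 = 48 thirty-second notes.
Express everything in thirty-second notes: quarter note = 8; quarter = 8; eighth = 4; dotted sixteenth = 3; quarter tied to eighth (quarter + eighth) = 12; dotted sixteenth note = 3; eighth = 4; sixteenth rest = 2.
Sum: 8 + 8 + 4 + 3 + 12 + 3 + 4 + 2 = 44.
Remaining: 48 − 44 = 4 thirty-second notes, which is a eighth note.

eighth note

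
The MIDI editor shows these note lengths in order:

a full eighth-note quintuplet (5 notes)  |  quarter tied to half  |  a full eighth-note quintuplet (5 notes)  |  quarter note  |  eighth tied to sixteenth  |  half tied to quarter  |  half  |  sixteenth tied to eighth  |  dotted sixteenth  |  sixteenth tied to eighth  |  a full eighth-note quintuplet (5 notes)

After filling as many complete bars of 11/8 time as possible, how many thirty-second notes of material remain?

One bar of 11/8 = 44 thirty-second notes.
Each duration in thirty-second notes: a full eighth-note quintuplet (5 notes) (five quintuplet eighths span one half) = 16; quarter tied to half (quarter + half) = 24; a full eighth-note quintuplet (5 notes) (five quintuplet eighths span one half) = 16; quarter note = 8; eighth tied to sixteenth (eighth + sixteenth) = 6; half tied to quarter (half + quarter) = 24; half = 16; sixteenth tied to eighth (sixteenth + eighth) = 6; dotted sixteenth = 3; sixteenth tied to eighth (sixteenth + eighth) = 6; a full eighth-note quintuplet (5 notes) (five quintuplet eighths span one half) = 16.
Sum: 16 + 24 + 16 + 8 + 6 + 24 + 16 + 6 + 3 + 6 + 16 = 141.
141 ÷ 44 = 3 complete bars with 9 thirty-second notes remaining.

9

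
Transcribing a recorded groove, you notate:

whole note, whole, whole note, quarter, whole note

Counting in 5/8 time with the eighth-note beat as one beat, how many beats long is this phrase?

34

One eighth-note beat = 2 sixteenth notes.
In sixteenth notes: whole note = 16; whole = 16; whole note = 16; quarter = 4; whole note = 16.
Total: 16 + 16 + 16 + 4 + 16 = 68.
68 ÷ 2 = 34 beats.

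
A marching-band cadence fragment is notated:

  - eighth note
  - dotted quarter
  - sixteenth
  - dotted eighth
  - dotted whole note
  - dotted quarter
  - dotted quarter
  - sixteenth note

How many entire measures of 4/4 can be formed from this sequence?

One bar of 4/4 = 16 sixteenth notes.
Working in sixteenth notes: eighth note = 2; dotted quarter = 6; sixteenth = 1; dotted eighth = 3; dotted whole note = 24; dotted quarter = 6; dotted quarter = 6; sixteenth note = 1.
Sum: 2 + 6 + 1 + 3 + 24 + 6 + 6 + 1 = 49.
49 ÷ 16 = 3 complete bars with 1 left over.

3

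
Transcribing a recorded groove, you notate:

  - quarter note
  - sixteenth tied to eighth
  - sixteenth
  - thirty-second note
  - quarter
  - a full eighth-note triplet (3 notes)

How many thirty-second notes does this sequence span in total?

Working in thirty-second notes: quarter note = 8; sixteenth tied to eighth (sixteenth + eighth) = 6; sixteenth = 2; thirty-second note = 1; quarter = 8; a full eighth-note triplet (3 notes) (three triplet eighths span one quarter) = 8.
Altogether 8 + 6 + 2 + 1 + 8 + 8 = 33 thirty-second notes.

33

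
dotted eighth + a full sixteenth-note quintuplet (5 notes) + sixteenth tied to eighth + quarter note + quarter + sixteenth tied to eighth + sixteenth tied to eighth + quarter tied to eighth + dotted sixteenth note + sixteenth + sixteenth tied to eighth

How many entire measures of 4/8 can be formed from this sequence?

One bar of 4/8 = 16 thirty-second notes.
Each duration in thirty-second notes: dotted eighth = 6; a full sixteenth-note quintuplet (5 notes) (five quintuplet sixteenths span one quarter) = 8; sixteenth tied to eighth (sixteenth + eighth) = 6; quarter note = 8; quarter = 8; sixteenth tied to eighth (sixteenth + eighth) = 6; sixteenth tied to eighth (sixteenth + eighth) = 6; quarter tied to eighth (quarter + eighth) = 12; dotted sixteenth note = 3; sixteenth = 2; sixteenth tied to eighth (sixteenth + eighth) = 6.
Altogether 6 + 8 + 6 + 8 + 8 + 6 + 6 + 12 + 3 + 2 + 6 = 71.
71 ÷ 16 = 4 complete bars with 7 left over.

4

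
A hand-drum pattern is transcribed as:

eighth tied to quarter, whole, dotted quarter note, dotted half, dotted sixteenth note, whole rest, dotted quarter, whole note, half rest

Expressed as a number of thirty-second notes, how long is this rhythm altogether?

175

Convert each value to thirty-second notes: eighth tied to quarter (eighth + quarter) = 12; whole = 32; dotted quarter note = 12; dotted half = 24; dotted sixteenth note = 3; whole rest = 32; dotted quarter = 12; whole note = 32; half rest = 16.
Total: 12 + 32 + 12 + 24 + 3 + 32 + 12 + 32 + 16 = 175 thirty-second notes.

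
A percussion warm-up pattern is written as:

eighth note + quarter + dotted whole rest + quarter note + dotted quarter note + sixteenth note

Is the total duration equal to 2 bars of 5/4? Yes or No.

One bar of 5/4 = 20 sixteenth notes, so 2 bars = 40.
Express everything in sixteenth notes: eighth note = 2; quarter = 4; dotted whole rest = 24; quarter note = 4; dotted quarter note = 6; sixteenth note = 1.
Sum: 2 + 4 + 24 + 4 + 6 + 1 = 41.
41 exceeds 40, so the answer is No.

No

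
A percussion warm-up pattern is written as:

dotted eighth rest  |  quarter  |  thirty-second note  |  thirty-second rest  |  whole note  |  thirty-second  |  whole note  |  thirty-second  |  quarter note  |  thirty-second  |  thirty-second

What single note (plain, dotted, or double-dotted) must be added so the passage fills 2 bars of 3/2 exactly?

2 bars of 3/2 = 96 thirty-second notes.
In thirty-second notes: dotted eighth rest = 6; quarter = 8; thirty-second note = 1; thirty-second rest = 1; whole note = 32; thirty-second = 1; whole note = 32; thirty-second = 1; quarter note = 8; thirty-second = 1; thirty-second = 1.
Altogether 6 + 8 + 1 + 1 + 32 + 1 + 32 + 1 + 8 + 1 + 1 = 92.
Remaining: 96 − 92 = 4 thirty-second notes, which is a eighth note.

eighth note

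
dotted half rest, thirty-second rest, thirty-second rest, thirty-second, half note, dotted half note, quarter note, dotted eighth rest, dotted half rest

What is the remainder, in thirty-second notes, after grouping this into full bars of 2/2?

9

One bar of 2/2 = 32 thirty-second notes.
Express everything in thirty-second notes: dotted half rest = 24; thirty-second rest = 1; thirty-second rest = 1; thirty-second = 1; half note = 16; dotted half note = 24; quarter note = 8; dotted eighth rest = 6; dotted half rest = 24.
Adding: 24 + 1 + 1 + 1 + 16 + 24 + 8 + 6 + 24 = 105.
105 ÷ 32 = 3 complete bars with 9 thirty-second notes remaining.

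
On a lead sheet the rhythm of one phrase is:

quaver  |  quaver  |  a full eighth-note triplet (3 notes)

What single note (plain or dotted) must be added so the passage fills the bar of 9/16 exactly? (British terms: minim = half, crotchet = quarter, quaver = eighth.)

The bar of 9/16 = 9 sixteenth notes.
Each duration in sixteenth notes: quaver = 2; quaver = 2; a full eighth-note triplet (3 notes) (three triplet eighths span one quarter) = 4.
Altogether 2 + 2 + 4 = 8.
Remaining: 9 − 8 = 1 sixteenth note, which is a sixteenth note.

sixteenth note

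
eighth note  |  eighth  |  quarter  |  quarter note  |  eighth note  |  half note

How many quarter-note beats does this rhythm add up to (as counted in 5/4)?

One quarter-note beat = 2 eighth notes.
Each duration in eighth notes: eighth note = 1; eighth = 1; quarter = 2; quarter note = 2; eighth note = 1; half note = 4.
Total: 1 + 1 + 2 + 2 + 1 + 4 = 11.
11 ÷ 2 = 5.5 beats.

5.5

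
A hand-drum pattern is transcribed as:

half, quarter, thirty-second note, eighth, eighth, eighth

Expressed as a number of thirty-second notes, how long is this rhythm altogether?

Express everything in thirty-second notes: half = 16; quarter = 8; thirty-second note = 1; eighth = 4; eighth = 4; eighth = 4.
Total: 16 + 8 + 1 + 4 + 4 + 4 = 37 thirty-second notes.

37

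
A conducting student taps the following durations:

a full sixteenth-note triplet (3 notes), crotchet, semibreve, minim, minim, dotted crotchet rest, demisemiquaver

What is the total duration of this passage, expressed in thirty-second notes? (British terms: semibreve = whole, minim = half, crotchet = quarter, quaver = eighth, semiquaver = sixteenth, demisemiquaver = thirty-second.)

89

Convert each value to thirty-second notes: a full sixteenth-note triplet (3 notes) (three triplet sixteenths span one eighth) = 4; crotchet = 8; semibreve = 32; minim = 16; minim = 16; dotted crotchet rest = 12; demisemiquaver = 1.
Sum: 4 + 8 + 32 + 16 + 16 + 12 + 1 = 89 thirty-second notes.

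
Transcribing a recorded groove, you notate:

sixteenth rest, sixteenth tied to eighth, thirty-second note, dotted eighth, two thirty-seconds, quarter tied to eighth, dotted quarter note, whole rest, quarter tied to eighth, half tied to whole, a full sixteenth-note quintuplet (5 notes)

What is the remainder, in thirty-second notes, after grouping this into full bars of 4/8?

13

One bar of 4/8 = 16 thirty-second notes.
Working in thirty-second notes: sixteenth rest = 2; sixteenth tied to eighth (sixteenth + eighth) = 6; thirty-second note = 1; dotted eighth = 6; thirty-second = 1; thirty-second = 1; quarter tied to eighth (quarter + eighth) = 12; dotted quarter note = 12; whole rest = 32; quarter tied to eighth (quarter + eighth) = 12; half tied to whole (half + whole) = 48; a full sixteenth-note quintuplet (5 notes) (five quintuplet sixteenths span one quarter) = 8.
Total: 2 + 6 + 1 + 6 + 1 + 1 + 12 + 12 + 32 + 12 + 48 + 8 = 141.
141 ÷ 16 = 8 complete bars with 13 thirty-second notes remaining.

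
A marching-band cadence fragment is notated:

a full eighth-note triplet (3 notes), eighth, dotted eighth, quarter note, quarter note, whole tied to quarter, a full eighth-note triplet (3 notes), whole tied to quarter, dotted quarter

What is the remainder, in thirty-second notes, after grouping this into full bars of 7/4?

One bar of 7/4 = 28 sixteenth notes.
In sixteenth notes: a full eighth-note triplet (3 notes) (three triplet eighths span one quarter) = 4; eighth = 2; dotted eighth = 3; quarter note = 4; quarter note = 4; whole tied to quarter (whole + quarter) = 20; a full eighth-note triplet (3 notes) (three triplet eighths span one quarter) = 4; whole tied to quarter (whole + quarter) = 20; dotted quarter = 6.
Total: 4 + 2 + 3 + 4 + 4 + 20 + 4 + 20 + 6 = 67.
67 ÷ 28 = 2 complete bars with 11 sixteenth notes remaining = 22 thirty-second notes.

22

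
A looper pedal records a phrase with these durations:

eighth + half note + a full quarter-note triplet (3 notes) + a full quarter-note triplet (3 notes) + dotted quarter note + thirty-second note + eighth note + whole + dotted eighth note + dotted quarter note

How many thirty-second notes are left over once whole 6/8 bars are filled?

One bar of 6/8 = 24 thirty-second notes.
Each duration in thirty-second notes: eighth = 4; half note = 16; a full quarter-note triplet (3 notes) (three triplet quarters span one half) = 16; a full quarter-note triplet (3 notes) (three triplet quarters span one half) = 16; dotted quarter note = 12; thirty-second note = 1; eighth note = 4; whole = 32; dotted eighth note = 6; dotted quarter note = 12.
Altogether 4 + 16 + 16 + 16 + 12 + 1 + 4 + 32 + 6 + 12 = 119.
119 ÷ 24 = 4 complete bars with 23 thirty-second notes remaining.

23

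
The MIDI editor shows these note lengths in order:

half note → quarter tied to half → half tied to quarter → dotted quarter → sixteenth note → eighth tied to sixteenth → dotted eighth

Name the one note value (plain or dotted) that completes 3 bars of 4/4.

dotted eighth note

3 bars of 4/4 = 48 sixteenth notes.
Each duration in sixteenth notes: half note = 8; quarter tied to half (quarter + half) = 12; half tied to quarter (half + quarter) = 12; dotted quarter = 6; sixteenth note = 1; eighth tied to sixteenth (eighth + sixteenth) = 3; dotted eighth = 3.
Total: 8 + 12 + 12 + 6 + 1 + 3 + 3 = 45.
Remaining: 48 − 45 = 3 sixteenth notes, which is a dotted eighth note.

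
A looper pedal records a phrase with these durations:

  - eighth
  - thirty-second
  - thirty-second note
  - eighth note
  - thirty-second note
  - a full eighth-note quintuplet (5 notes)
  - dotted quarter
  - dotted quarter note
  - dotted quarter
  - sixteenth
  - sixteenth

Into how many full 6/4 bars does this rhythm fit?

1

One bar of 6/4 = 48 thirty-second notes.
In thirty-second notes: eighth = 4; thirty-second = 1; thirty-second note = 1; eighth note = 4; thirty-second note = 1; a full eighth-note quintuplet (5 notes) (five quintuplet eighths span one half) = 16; dotted quarter = 12; dotted quarter note = 12; dotted quarter = 12; sixteenth = 2; sixteenth = 2.
Total: 4 + 1 + 1 + 4 + 1 + 16 + 12 + 12 + 12 + 2 + 2 = 67.
67 ÷ 48 = 1 complete bar with 19 left over.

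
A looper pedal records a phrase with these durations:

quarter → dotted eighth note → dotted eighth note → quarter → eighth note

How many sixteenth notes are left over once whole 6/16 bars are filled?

4

One bar of 6/16 = 6 sixteenth notes.
Each duration in sixteenth notes: quarter = 4; dotted eighth note = 3; dotted eighth note = 3; quarter = 4; eighth note = 2.
Altogether 4 + 3 + 3 + 4 + 2 = 16.
16 ÷ 6 = 2 complete bars with 4 sixteenth notes remaining.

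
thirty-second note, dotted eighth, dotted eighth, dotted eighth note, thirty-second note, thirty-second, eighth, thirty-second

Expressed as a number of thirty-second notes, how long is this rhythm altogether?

26

Express everything in thirty-second notes: thirty-second note = 1; dotted eighth = 6; dotted eighth = 6; dotted eighth note = 6; thirty-second note = 1; thirty-second = 1; eighth = 4; thirty-second = 1.
Adding: 1 + 6 + 6 + 6 + 1 + 1 + 4 + 1 = 26 thirty-second notes.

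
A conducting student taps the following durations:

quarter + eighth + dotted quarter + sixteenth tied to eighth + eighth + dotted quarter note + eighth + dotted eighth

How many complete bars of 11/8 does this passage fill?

1

One bar of 11/8 = 22 sixteenth notes.
In sixteenth notes: quarter = 4; eighth = 2; dotted quarter = 6; sixteenth tied to eighth (sixteenth + eighth) = 3; eighth = 2; dotted quarter note = 6; eighth = 2; dotted eighth = 3.
Altogether 4 + 2 + 6 + 3 + 2 + 6 + 2 + 3 = 28.
28 ÷ 22 = 1 complete bar with 6 left over.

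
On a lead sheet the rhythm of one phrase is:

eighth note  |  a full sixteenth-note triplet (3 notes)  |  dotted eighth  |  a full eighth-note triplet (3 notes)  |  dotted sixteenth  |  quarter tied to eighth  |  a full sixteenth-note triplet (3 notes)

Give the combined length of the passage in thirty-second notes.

In thirty-second notes: eighth note = 4; a full sixteenth-note triplet (3 notes) (three triplet sixteenths span one eighth) = 4; dotted eighth = 6; a full eighth-note triplet (3 notes) (three triplet eighths span one quarter) = 8; dotted sixteenth = 3; quarter tied to eighth (quarter + eighth) = 12; a full sixteenth-note triplet (3 notes) (three triplet sixteenths span one eighth) = 4.
Sum: 4 + 4 + 6 + 8 + 3 + 12 + 4 = 41 thirty-second notes.

41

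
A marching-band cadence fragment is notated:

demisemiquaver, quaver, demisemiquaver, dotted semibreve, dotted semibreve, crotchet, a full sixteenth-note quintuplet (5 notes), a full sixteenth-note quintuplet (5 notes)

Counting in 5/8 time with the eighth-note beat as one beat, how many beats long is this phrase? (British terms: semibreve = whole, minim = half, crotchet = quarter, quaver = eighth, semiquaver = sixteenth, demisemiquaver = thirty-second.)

One eighth-note beat = 4 thirty-second notes.
Each duration in thirty-second notes: demisemiquaver = 1; quaver = 4; demisemiquaver = 1; dotted semibreve = 48; dotted semibreve = 48; crotchet = 8; a full sixteenth-note quintuplet (5 notes) (five quintuplet sixteenths span one quarter) = 8; a full sixteenth-note quintuplet (5 notes) (five quintuplet sixteenths span one quarter) = 8.
Altogether 1 + 4 + 1 + 48 + 48 + 8 + 8 + 8 = 126.
126 ÷ 4 = 31.5 beats.

31.5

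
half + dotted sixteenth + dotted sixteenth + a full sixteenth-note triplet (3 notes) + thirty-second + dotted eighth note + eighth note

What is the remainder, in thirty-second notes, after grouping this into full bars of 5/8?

17

One bar of 5/8 = 20 thirty-second notes.
Convert each value to thirty-second notes: half = 16; dotted sixteenth = 3; dotted sixteenth = 3; a full sixteenth-note triplet (3 notes) (three triplet sixteenths span one eighth) = 4; thirty-second = 1; dotted eighth note = 6; eighth note = 4.
Sum: 16 + 3 + 3 + 4 + 1 + 6 + 4 = 37.
37 ÷ 20 = 1 complete bar with 17 thirty-second notes remaining.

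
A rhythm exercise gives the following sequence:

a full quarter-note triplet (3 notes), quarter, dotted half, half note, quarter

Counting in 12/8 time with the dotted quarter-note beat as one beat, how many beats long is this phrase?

One dotted quarter-note beat = 3 eighth notes.
In eighth notes: a full quarter-note triplet (3 notes) (three triplet quarters span one half) = 4; quarter = 2; dotted half = 6; half note = 4; quarter = 2.
Total: 4 + 2 + 6 + 4 + 2 = 18.
18 ÷ 3 = 6 beats.

6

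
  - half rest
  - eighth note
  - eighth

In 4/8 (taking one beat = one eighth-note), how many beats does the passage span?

One eighth-note beat = 2 sixteenth notes.
Express everything in sixteenth notes: half rest = 8; eighth note = 2; eighth = 2.
Total: 8 + 2 + 2 = 12.
12 ÷ 2 = 6 beats.

6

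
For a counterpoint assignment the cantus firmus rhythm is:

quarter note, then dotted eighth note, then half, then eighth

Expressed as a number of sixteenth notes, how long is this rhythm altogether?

In sixteenth notes: quarter note = 4; dotted eighth note = 3; half = 8; eighth = 2.
Altogether 4 + 3 + 8 + 2 = 17 sixteenth notes.

17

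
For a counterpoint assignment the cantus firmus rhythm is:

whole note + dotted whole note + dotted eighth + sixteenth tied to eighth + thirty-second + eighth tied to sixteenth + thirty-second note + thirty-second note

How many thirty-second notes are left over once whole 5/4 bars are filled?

One bar of 5/4 = 40 thirty-second notes.
Convert each value to thirty-second notes: whole note = 32; dotted whole note = 48; dotted eighth = 6; sixteenth tied to eighth (sixteenth + eighth) = 6; thirty-second = 1; eighth tied to sixteenth (eighth + sixteenth) = 6; thirty-second note = 1; thirty-second note = 1.
Altogether 32 + 48 + 6 + 6 + 1 + 6 + 1 + 1 = 101.
101 ÷ 40 = 2 complete bars with 21 thirty-second notes remaining.

21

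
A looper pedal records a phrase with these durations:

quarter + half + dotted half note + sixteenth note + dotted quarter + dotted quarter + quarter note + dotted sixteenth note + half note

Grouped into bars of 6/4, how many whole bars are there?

One bar of 6/4 = 48 thirty-second notes.
Convert each value to thirty-second notes: quarter = 8; half = 16; dotted half note = 24; sixteenth note = 2; dotted quarter = 12; dotted quarter = 12; quarter note = 8; dotted sixteenth note = 3; half note = 16.
Sum: 8 + 16 + 24 + 2 + 12 + 12 + 8 + 3 + 16 = 101.
101 ÷ 48 = 2 complete bars with 5 left over.

2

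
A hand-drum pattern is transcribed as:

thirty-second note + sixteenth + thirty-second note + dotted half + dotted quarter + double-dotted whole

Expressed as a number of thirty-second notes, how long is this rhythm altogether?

Working in thirty-second notes: thirty-second note = 1; sixteenth = 2; thirty-second note = 1; dotted half = 24; dotted quarter = 12; double-dotted whole = 56.
Total: 1 + 2 + 1 + 24 + 12 + 56 = 96 thirty-second notes.

96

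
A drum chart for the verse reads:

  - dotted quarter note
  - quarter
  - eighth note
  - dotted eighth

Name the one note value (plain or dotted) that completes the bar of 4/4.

The bar of 4/4 = 16 sixteenth notes.
Working in sixteenth notes: dotted quarter note = 6; quarter = 4; eighth note = 2; dotted eighth = 3.
Sum: 6 + 4 + 2 + 3 = 15.
Remaining: 16 − 15 = 1 sixteenth note, which is a sixteenth note.

sixteenth note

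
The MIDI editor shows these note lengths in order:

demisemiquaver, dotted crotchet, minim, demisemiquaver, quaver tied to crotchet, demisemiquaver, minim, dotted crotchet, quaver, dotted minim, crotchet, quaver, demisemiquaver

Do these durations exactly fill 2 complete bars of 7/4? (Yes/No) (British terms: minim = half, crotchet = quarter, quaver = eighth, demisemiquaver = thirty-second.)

One bar of 7/4 = 56 thirty-second notes, so 2 bars = 112.
Working in thirty-second notes: demisemiquaver = 1; dotted crotchet = 12; minim = 16; demisemiquaver = 1; quaver tied to crotchet (quaver + crotchet) = 12; demisemiquaver = 1; minim = 16; dotted crotchet = 12; quaver = 4; dotted minim = 24; crotchet = 8; quaver = 4; demisemiquaver = 1.
Altogether 1 + 12 + 16 + 1 + 12 + 1 + 16 + 12 + 4 + 24 + 8 + 4 + 1 = 112.
112 equals 112, so the answer is Yes.

Yes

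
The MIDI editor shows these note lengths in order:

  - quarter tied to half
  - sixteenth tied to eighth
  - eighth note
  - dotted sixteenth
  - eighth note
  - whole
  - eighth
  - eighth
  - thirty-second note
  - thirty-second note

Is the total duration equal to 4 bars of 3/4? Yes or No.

No

One bar of 3/4 = 24 thirty-second notes, so 4 bars = 96.
Convert each value to thirty-second notes: quarter tied to half (quarter + half) = 24; sixteenth tied to eighth (sixteenth + eighth) = 6; eighth note = 4; dotted sixteenth = 3; eighth note = 4; whole = 32; eighth = 4; eighth = 4; thirty-second note = 1; thirty-second note = 1.
Adding: 24 + 6 + 4 + 3 + 4 + 32 + 4 + 4 + 1 + 1 = 83.
83 falls short of 96, so the answer is No.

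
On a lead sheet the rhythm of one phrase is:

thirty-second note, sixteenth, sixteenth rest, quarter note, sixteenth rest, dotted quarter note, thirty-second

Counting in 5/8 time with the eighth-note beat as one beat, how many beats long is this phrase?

7

One eighth-note beat = 4 thirty-second notes.
Each duration in thirty-second notes: thirty-second note = 1; sixteenth = 2; sixteenth rest = 2; quarter note = 8; sixteenth rest = 2; dotted quarter note = 12; thirty-second = 1.
Sum: 1 + 2 + 2 + 8 + 2 + 12 + 1 = 28.
28 ÷ 4 = 7 beats.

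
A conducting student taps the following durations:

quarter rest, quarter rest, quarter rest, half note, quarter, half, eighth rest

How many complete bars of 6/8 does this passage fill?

One bar of 6/8 = 6 eighth notes.
Convert each value to eighth notes: quarter rest = 2; quarter rest = 2; quarter rest = 2; half note = 4; quarter = 2; half = 4; eighth rest = 1.
Sum: 2 + 2 + 2 + 4 + 2 + 4 + 1 = 17.
17 ÷ 6 = 2 complete bars with 5 left over.

2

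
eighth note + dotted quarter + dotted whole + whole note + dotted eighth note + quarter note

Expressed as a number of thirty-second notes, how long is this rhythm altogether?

110

Convert each value to thirty-second notes: eighth note = 4; dotted quarter = 12; dotted whole = 48; whole note = 32; dotted eighth note = 6; quarter note = 8.
Adding: 4 + 12 + 48 + 32 + 6 + 8 = 110 thirty-second notes.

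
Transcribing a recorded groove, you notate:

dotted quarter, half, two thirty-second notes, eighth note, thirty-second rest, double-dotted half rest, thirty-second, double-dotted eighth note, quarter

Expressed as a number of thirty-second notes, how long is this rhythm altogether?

79

In thirty-second notes: dotted quarter = 12; half = 16; thirty-second note = 1; thirty-second note = 1; eighth note = 4; thirty-second rest = 1; double-dotted half rest = 28; thirty-second = 1; double-dotted eighth note = 7; quarter = 8.
Adding: 12 + 16 + 1 + 1 + 4 + 1 + 28 + 1 + 7 + 8 = 79 thirty-second notes.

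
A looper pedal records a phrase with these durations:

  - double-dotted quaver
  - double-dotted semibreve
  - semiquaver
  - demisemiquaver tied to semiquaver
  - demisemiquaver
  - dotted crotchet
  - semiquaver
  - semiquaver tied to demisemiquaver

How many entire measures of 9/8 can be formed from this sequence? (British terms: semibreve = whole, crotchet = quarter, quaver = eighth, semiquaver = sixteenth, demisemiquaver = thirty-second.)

2

One bar of 9/8 = 36 thirty-second notes.
Working in thirty-second notes: double-dotted quaver = 7; double-dotted semibreve = 56; semiquaver = 2; demisemiquaver tied to semiquaver (demisemiquaver + semiquaver) = 3; demisemiquaver = 1; dotted crotchet = 12; semiquaver = 2; semiquaver tied to demisemiquaver (semiquaver + demisemiquaver) = 3.
Sum: 7 + 56 + 2 + 3 + 1 + 12 + 2 + 3 = 86.
86 ÷ 36 = 2 complete bars with 14 left over.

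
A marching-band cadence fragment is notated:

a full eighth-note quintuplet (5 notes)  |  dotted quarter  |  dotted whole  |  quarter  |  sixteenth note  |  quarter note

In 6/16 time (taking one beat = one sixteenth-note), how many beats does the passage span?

47

One sixteenth-note beat = 2 thirty-second notes.
Working in thirty-second notes: a full eighth-note quintuplet (5 notes) (five quintuplet eighths span one half) = 16; dotted quarter = 12; dotted whole = 48; quarter = 8; sixteenth note = 2; quarter note = 8.
Sum: 16 + 12 + 48 + 8 + 2 + 8 = 94.
94 ÷ 2 = 47 beats.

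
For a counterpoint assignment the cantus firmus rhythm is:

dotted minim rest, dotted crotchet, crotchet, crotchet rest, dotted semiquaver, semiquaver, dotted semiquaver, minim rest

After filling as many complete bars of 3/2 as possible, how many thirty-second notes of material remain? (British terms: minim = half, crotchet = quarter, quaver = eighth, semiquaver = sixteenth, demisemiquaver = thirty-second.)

One bar of 3/2 = 48 thirty-second notes.
Each duration in thirty-second notes: dotted minim rest = 24; dotted crotchet = 12; crotchet = 8; crotchet rest = 8; dotted semiquaver = 3; semiquaver = 2; dotted semiquaver = 3; minim rest = 16.
Total: 24 + 12 + 8 + 8 + 3 + 2 + 3 + 16 = 76.
76 ÷ 48 = 1 complete bar with 28 thirty-second notes remaining.

28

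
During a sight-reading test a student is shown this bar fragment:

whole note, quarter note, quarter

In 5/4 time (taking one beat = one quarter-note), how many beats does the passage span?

6

One quarter-note beat = 2 eighth notes.
Working in eighth notes: whole note = 8; quarter note = 2; quarter = 2.
Sum: 8 + 2 + 2 = 12.
12 ÷ 2 = 6 beats.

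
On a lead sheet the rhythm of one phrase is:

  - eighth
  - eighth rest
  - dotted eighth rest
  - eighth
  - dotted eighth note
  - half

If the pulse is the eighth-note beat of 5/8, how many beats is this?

10

One eighth-note beat = 2 sixteenth notes.
Express everything in sixteenth notes: eighth = 2; eighth rest = 2; dotted eighth rest = 3; eighth = 2; dotted eighth note = 3; half = 8.
Adding: 2 + 2 + 3 + 2 + 3 + 8 = 20.
20 ÷ 2 = 10 beats.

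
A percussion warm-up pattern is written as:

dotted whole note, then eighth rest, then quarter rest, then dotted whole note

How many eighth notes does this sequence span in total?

27

Express everything in eighth notes: dotted whole note = 12; eighth rest = 1; quarter rest = 2; dotted whole note = 12.
Total: 12 + 1 + 2 + 12 = 27 eighth notes.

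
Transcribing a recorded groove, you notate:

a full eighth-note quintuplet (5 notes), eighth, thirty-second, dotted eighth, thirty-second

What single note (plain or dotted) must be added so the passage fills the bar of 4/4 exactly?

eighth note

The bar of 4/4 = 32 thirty-second notes.
In thirty-second notes: a full eighth-note quintuplet (5 notes) (five quintuplet eighths span one half) = 16; eighth = 4; thirty-second = 1; dotted eighth = 6; thirty-second = 1.
Altogether 16 + 4 + 1 + 6 + 1 = 28.
Remaining: 32 − 28 = 4 thirty-second notes, which is a eighth note.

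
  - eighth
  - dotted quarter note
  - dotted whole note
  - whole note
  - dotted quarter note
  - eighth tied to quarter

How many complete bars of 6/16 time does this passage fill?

One bar of 6/16 = 3 eighth notes.
In eighth notes: eighth = 1; dotted quarter note = 3; dotted whole note = 12; whole note = 8; dotted quarter note = 3; eighth tied to quarter (eighth + quarter) = 3.
Adding: 1 + 3 + 12 + 8 + 3 + 3 = 30.
30 ÷ 3 = 10 complete bars with 0 left over.

10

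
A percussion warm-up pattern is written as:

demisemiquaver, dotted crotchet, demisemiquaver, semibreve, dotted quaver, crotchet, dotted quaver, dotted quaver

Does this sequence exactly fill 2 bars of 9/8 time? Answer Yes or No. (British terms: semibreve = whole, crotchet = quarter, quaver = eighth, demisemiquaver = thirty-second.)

One bar of 9/8 = 36 thirty-second notes, so 2 bars = 72.
Express everything in thirty-second notes: demisemiquaver = 1; dotted crotchet = 12; demisemiquaver = 1; semibreve = 32; dotted quaver = 6; crotchet = 8; dotted quaver = 6; dotted quaver = 6.
Altogether 1 + 12 + 1 + 32 + 6 + 8 + 6 + 6 = 72.
72 equals 72, so the answer is Yes.

Yes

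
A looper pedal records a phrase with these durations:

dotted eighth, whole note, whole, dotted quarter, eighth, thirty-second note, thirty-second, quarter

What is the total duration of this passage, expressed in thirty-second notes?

96

In thirty-second notes: dotted eighth = 6; whole note = 32; whole = 32; dotted quarter = 12; eighth = 4; thirty-second note = 1; thirty-second = 1; quarter = 8.
Adding: 6 + 32 + 32 + 12 + 4 + 1 + 1 + 8 = 96 thirty-second notes.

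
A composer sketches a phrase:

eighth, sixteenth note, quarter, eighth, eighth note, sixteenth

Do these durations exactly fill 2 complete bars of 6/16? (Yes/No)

Yes

One bar of 6/16 = 6 sixteenth notes, so 2 bars = 12.
Convert each value to sixteenth notes: eighth = 2; sixteenth note = 1; quarter = 4; eighth = 2; eighth note = 2; sixteenth = 1.
Sum: 2 + 1 + 4 + 2 + 2 + 1 = 12.
12 equals 12, so the answer is Yes.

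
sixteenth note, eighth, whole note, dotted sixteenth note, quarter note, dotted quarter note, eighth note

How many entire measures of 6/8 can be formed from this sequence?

2

One bar of 6/8 = 24 thirty-second notes.
Express everything in thirty-second notes: sixteenth note = 2; eighth = 4; whole note = 32; dotted sixteenth note = 3; quarter note = 8; dotted quarter note = 12; eighth note = 4.
Total: 2 + 4 + 32 + 3 + 8 + 12 + 4 = 65.
65 ÷ 24 = 2 complete bars with 17 left over.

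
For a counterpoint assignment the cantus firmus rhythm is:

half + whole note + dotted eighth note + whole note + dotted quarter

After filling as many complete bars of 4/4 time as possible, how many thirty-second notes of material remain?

2

One bar of 4/4 = 16 sixteenth notes.
Each duration in sixteenth notes: half = 8; whole note = 16; dotted eighth note = 3; whole note = 16; dotted quarter = 6.
Total: 8 + 16 + 3 + 16 + 6 = 49.
49 ÷ 16 = 3 complete bars with 1 sixteenth note remaining = 2 thirty-second notes.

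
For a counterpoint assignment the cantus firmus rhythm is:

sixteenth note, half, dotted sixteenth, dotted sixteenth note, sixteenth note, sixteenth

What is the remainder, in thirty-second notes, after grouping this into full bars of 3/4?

One bar of 3/4 = 24 thirty-second notes.
Express everything in thirty-second notes: sixteenth note = 2; half = 16; dotted sixteenth = 3; dotted sixteenth note = 3; sixteenth note = 2; sixteenth = 2.
Altogether 2 + 16 + 3 + 3 + 2 + 2 = 28.
28 ÷ 24 = 1 complete bar with 4 thirty-second notes remaining.

4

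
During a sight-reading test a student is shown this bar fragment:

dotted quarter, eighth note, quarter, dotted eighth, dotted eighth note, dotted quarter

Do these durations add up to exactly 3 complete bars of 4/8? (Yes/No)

One bar of 4/8 = 8 sixteenth notes, so 3 bars = 24.
In sixteenth notes: dotted quarter = 6; eighth note = 2; quarter = 4; dotted eighth = 3; dotted eighth note = 3; dotted quarter = 6.
Altogether 6 + 2 + 4 + 3 + 3 + 6 = 24.
24 equals 24, so the answer is Yes.

Yes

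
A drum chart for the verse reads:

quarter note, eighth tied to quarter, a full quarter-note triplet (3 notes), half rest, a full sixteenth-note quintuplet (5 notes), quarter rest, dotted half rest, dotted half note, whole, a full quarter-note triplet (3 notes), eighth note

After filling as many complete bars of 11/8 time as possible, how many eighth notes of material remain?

9

One bar of 11/8 = 11 eighth notes.
Working in eighth notes: quarter note = 2; eighth tied to quarter (eighth + quarter) = 3; a full quarter-note triplet (3 notes) (three triplet quarters span one half) = 4; half rest = 4; a full sixteenth-note quintuplet (5 notes) (five quintuplet sixteenths span one quarter) = 2; quarter rest = 2; dotted half rest = 6; dotted half note = 6; whole = 8; a full quarter-note triplet (3 notes) (three triplet quarters span one half) = 4; eighth note = 1.
Adding: 2 + 3 + 4 + 4 + 2 + 2 + 6 + 6 + 8 + 4 + 1 = 42.
42 ÷ 11 = 3 complete bars with 9 eighth notes remaining.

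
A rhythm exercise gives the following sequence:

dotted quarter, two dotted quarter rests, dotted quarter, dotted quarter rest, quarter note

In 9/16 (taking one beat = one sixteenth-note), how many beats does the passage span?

One sixteenth-note beat = 2 thirty-second notes.
In thirty-second notes: dotted quarter = 12; dotted quarter rest = 12; dotted quarter rest = 12; dotted quarter = 12; dotted quarter rest = 12; quarter note = 8.
Adding: 12 + 12 + 12 + 12 + 12 + 8 = 68.
68 ÷ 2 = 34 beats.

34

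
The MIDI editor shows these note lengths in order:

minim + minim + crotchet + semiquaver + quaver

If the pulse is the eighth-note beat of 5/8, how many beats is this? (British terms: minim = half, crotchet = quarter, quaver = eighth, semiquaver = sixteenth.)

One eighth-note beat = 2 sixteenth notes.
Each duration in sixteenth notes: minim = 8; minim = 8; crotchet = 4; semiquaver = 1; quaver = 2.
Sum: 8 + 8 + 4 + 1 + 2 = 23.
23 ÷ 2 = 11.5 beats.

11.5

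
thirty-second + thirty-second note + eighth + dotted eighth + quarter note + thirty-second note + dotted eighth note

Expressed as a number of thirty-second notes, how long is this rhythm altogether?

27

In thirty-second notes: thirty-second = 1; thirty-second note = 1; eighth = 4; dotted eighth = 6; quarter note = 8; thirty-second note = 1; dotted eighth note = 6.
Sum: 1 + 1 + 4 + 6 + 8 + 1 + 6 = 27 thirty-second notes.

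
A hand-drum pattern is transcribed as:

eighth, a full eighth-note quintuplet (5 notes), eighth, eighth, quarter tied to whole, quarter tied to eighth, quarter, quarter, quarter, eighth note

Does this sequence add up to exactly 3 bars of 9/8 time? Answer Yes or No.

One bar of 9/8 = 9 eighth notes, so 3 bars = 27.
In eighth notes: eighth = 1; a full eighth-note quintuplet (5 notes) (five quintuplet eighths span one half) = 4; eighth = 1; eighth = 1; quarter tied to whole (quarter + whole) = 10; quarter tied to eighth (quarter + eighth) = 3; quarter = 2; quarter = 2; quarter = 2; eighth note = 1.
Sum: 1 + 4 + 1 + 1 + 10 + 3 + 2 + 2 + 2 + 1 = 27.
27 equals 27, so the answer is Yes.

Yes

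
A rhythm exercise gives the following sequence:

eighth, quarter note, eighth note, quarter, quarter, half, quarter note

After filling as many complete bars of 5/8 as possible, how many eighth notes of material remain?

4

One bar of 5/8 = 5 eighth notes.
Working in eighth notes: eighth = 1; quarter note = 2; eighth note = 1; quarter = 2; quarter = 2; half = 4; quarter note = 2.
Altogether 1 + 2 + 1 + 2 + 2 + 4 + 2 = 14.
14 ÷ 5 = 2 complete bars with 4 eighth notes remaining.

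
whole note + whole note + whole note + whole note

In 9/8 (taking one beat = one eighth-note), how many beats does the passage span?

32

One eighth-note beat = 2 sixteenth notes.
Working in sixteenth notes: whole note = 16; whole note = 16; whole note = 16; whole note = 16.
Altogether 16 + 16 + 16 + 16 = 64.
64 ÷ 2 = 32 beats.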